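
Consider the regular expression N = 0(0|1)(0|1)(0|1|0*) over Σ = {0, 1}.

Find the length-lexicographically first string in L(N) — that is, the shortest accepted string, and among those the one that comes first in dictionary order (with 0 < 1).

000

By inspection of the expression, no string of length less than 3 matches, and 000 is the lexicographically first match of length 3.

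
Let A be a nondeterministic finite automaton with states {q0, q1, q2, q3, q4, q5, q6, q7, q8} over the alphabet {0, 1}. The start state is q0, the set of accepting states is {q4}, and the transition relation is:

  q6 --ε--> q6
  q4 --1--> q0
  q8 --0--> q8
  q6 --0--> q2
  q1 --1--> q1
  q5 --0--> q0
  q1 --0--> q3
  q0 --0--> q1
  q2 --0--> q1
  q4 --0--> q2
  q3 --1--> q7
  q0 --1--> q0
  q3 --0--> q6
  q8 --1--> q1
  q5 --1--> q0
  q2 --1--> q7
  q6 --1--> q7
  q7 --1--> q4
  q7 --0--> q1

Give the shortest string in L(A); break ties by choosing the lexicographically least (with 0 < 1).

A breadth-first search from q0 reaches an accepting state first via the path q0 → q1 → q3 → q7 → q4 on input 0011.
No string of length < 4 is accepted (BFS exhausts all shorter strings without reaching an accepting state), and 0011 is the lexicographically least accepting string of length 4.

0011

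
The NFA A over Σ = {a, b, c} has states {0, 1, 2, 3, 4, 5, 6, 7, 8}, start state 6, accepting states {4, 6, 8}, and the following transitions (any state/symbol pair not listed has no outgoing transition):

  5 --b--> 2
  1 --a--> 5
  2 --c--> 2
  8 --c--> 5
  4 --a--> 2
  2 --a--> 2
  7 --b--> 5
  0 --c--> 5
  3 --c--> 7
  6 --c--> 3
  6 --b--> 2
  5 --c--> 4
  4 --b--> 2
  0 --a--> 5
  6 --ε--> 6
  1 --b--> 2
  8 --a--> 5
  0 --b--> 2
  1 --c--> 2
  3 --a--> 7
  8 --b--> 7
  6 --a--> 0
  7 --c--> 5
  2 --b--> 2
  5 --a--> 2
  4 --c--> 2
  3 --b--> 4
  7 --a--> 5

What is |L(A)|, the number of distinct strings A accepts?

10

The useful subgraph on states {0, 3, 4, 5, 6, 7} is acyclic, so L(A) is finite; the longest accepting path visits 5 useful states, giving maximum string length 4.
Counting accepting paths from 6 by length: 1 of length 0, 1 of length 2, 2 of length 3, 6 of length 4. Total 10.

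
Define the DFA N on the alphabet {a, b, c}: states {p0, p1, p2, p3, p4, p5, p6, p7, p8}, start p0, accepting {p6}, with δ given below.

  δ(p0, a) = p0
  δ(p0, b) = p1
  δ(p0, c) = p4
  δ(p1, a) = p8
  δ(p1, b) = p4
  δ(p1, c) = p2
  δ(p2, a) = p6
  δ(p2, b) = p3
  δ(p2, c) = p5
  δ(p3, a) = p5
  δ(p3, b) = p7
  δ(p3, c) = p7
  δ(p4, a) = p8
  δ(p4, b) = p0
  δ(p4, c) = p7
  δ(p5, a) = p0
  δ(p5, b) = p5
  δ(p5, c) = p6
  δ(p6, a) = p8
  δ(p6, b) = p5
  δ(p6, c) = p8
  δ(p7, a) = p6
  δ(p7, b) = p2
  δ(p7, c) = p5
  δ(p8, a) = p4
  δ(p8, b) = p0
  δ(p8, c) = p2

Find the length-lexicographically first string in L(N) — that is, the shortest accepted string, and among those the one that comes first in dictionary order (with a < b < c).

bca

A breadth-first search from p0 reaches an accepting state first via the path p0 → p1 → p2 → p6 on input bca.
No string of length < 3 is accepted (BFS exhausts all shorter strings without reaching an accepting state), and bca is the lexicographically least accepting string of length 3.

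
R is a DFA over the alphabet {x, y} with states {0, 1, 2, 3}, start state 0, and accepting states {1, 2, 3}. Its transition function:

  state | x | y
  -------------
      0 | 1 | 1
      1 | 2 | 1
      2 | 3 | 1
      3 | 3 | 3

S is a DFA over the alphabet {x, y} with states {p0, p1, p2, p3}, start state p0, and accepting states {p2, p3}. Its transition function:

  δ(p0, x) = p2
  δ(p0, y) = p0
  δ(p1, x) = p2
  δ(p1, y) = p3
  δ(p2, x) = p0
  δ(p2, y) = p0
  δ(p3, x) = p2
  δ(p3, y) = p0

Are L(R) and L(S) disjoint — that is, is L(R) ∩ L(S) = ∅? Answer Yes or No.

The string x is accepted by both R and S.
Hence L(R) ∩ L(S) ≠ ∅.

No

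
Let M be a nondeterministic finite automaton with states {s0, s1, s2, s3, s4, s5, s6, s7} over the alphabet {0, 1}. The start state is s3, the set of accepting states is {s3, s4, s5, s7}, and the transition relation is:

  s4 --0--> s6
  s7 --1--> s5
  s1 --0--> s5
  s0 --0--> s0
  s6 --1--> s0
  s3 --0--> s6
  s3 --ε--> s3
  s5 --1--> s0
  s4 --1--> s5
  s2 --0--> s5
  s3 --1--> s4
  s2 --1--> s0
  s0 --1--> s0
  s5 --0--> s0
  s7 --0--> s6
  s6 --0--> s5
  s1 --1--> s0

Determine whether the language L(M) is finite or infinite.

The useful states (reachable from s3 and able to reach an accepting state) are {s3, s4, s5, s6}.
Restricted to these states the transition graph has no cycle, so every accepting path has bounded length and L is finite.

finite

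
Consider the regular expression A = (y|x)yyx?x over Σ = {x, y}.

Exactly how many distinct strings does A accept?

The expression has no Kleene star, so L(A) is finite. Expanding the alternatives gives {xyyx, yyyx, xyyxx, yyyxx}.
That is 2 of length 4, 2 of length 5: 4 strings in all.

4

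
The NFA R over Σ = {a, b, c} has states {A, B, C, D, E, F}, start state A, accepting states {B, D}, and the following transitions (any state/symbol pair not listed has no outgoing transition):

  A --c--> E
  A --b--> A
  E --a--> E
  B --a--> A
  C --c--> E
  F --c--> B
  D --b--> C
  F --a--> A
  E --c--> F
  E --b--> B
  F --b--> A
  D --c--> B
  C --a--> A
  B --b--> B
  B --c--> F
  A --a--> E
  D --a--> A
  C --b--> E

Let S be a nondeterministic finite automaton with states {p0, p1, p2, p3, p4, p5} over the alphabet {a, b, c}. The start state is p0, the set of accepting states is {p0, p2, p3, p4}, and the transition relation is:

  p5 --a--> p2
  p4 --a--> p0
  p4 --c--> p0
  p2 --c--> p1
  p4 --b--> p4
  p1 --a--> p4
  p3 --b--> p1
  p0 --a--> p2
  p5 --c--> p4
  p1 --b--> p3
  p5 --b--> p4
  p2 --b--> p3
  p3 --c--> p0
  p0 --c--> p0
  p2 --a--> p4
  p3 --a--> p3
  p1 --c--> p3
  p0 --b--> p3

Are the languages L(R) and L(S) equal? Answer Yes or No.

The string abb is accepted by R but rejected by S.
So L(R) ≠ L(S).

No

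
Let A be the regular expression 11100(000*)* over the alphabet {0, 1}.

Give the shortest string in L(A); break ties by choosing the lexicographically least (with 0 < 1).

By inspection of the expression, no string of length less than 5 matches, and 11100 is the lexicographically first match of length 5.

11100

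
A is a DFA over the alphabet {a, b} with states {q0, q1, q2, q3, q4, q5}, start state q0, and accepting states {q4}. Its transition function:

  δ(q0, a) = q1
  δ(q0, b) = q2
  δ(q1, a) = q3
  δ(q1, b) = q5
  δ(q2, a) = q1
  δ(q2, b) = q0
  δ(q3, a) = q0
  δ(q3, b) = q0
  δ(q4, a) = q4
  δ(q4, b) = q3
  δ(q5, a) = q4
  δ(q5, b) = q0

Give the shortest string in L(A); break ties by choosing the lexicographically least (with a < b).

aba

A breadth-first search from q0 reaches an accepting state first via the path q0 → q1 → q5 → q4 on input aba.
No string of length < 3 is accepted (BFS exhausts all shorter strings without reaching an accepting state), and aba is the lexicographically least accepting string of length 3.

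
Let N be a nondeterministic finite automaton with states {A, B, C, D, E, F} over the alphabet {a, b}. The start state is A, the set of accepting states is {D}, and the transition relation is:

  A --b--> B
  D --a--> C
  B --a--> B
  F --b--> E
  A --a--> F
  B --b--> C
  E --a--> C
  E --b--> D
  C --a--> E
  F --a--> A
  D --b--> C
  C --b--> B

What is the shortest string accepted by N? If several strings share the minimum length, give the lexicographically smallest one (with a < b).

A breadth-first search from A reaches an accepting state first via the path A → F → E → D on input abb.
No string of length < 3 is accepted (BFS exhausts all shorter strings without reaching an accepting state), and abb is the lexicographically least accepting string of length 3.

abb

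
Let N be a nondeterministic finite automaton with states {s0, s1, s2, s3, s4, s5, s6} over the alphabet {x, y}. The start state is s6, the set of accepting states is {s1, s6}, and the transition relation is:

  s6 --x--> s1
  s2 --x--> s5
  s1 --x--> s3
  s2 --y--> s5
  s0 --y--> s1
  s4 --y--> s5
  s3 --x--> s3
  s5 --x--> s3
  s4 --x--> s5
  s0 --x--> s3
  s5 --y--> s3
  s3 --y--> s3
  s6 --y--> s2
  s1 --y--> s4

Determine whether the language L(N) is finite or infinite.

The useful states (reachable from s6 and able to reach an accepting state) are {s1, s6}.
Restricted to these states the transition graph has no cycle, so every accepting path has bounded length and L is finite.

finite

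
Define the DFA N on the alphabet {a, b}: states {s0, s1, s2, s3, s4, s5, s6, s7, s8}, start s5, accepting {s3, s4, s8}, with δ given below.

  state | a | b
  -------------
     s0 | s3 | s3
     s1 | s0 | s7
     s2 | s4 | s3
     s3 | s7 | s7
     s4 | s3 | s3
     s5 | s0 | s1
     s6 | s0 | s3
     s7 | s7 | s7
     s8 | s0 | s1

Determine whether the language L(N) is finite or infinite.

finite

The useful states (reachable from s5 and able to reach an accepting state) are {s0, s1, s3, s5}.
Restricted to these states the transition graph has no cycle, so every accepting path has bounded length and L is finite.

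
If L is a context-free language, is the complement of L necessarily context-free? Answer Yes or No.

CFLs are closed under union, so if they were also closed under complement they would be closed under intersection by De Morgan (L₁ ∩ L₂ is the complement of the union of the complements). But {aⁿbⁿcᵐ} ∩ {aᵐbⁿcⁿ} = {aⁿbⁿcⁿ} is not context-free although both operands are.

No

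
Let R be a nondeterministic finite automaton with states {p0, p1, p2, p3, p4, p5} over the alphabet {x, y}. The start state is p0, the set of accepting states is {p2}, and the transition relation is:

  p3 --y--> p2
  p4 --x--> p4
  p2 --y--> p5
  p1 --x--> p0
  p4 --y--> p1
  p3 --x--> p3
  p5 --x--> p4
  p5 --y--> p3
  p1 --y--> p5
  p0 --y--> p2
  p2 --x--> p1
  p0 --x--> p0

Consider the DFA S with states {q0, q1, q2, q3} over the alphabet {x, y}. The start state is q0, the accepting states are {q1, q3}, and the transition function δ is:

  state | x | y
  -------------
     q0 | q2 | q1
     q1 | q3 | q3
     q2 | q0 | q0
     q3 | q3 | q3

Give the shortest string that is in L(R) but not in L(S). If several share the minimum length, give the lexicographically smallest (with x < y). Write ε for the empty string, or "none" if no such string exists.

xy

The string xy is accepted by R but not by S.
No shorter string lies in the difference, and xy is the lexicographically first length-2 string in L(R) \ L(S).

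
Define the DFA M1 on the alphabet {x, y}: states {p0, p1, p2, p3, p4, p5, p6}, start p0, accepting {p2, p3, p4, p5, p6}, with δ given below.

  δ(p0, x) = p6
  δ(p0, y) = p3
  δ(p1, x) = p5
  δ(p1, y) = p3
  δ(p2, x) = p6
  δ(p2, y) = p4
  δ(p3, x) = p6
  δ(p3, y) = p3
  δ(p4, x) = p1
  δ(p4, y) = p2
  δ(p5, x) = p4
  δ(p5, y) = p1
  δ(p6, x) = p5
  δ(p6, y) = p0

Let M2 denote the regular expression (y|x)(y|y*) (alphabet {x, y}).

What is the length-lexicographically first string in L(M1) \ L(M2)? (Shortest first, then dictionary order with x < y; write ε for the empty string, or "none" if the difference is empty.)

xx

The string xx is accepted by M1 but not by M2.
No shorter string lies in the difference, and xx is the lexicographically first length-2 string in L(M1) \ L(M2).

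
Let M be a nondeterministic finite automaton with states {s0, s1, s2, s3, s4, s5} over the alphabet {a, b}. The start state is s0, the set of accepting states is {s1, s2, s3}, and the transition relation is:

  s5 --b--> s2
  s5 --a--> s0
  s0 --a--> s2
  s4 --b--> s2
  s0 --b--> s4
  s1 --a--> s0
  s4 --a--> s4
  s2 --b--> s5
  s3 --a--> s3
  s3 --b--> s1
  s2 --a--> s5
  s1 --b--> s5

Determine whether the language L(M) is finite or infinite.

infinite

State s0 is reachable from the start and can reach an accepting state, and it lies on the cycle s0 → s2 → s5 → s0.
Traversing that cycle any number of times yields accepted strings of unbounded length, so the language is infinite.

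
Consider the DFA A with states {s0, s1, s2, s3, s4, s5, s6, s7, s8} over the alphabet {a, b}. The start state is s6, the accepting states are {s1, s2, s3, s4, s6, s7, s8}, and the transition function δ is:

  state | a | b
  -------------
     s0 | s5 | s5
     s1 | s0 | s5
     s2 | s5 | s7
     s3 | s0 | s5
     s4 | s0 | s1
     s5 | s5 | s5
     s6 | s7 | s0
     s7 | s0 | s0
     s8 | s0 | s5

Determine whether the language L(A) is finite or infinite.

The useful states (reachable from s6 and able to reach an accepting state) are {s6, s7}.
Restricted to these states the transition graph has no cycle, so every accepting path has bounded length and L is finite.

finite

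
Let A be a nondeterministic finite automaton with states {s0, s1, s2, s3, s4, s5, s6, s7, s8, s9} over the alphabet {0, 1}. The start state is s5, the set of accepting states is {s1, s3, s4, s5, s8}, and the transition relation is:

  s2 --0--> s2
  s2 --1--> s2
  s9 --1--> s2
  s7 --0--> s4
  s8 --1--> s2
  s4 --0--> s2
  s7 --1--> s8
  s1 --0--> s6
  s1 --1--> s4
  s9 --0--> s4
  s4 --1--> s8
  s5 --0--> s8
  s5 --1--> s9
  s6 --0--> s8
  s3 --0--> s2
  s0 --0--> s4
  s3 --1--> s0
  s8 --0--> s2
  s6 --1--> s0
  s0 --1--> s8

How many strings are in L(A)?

4

The useful subgraph on states {s4, s5, s8, s9} is acyclic, so L(A) is finite; the longest accepting path visits 4 useful states, giving maximum string length 3.
Counting accepting paths from s5 by length: 1 of length 0, 1 of length 1, 1 of length 2, 1 of length 3. Total 4.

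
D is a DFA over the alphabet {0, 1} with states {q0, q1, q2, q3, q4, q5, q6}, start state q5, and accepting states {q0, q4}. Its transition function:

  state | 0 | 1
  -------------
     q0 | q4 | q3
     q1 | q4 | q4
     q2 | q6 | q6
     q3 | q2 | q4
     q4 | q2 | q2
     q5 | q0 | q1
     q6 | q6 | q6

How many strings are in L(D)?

The useful subgraph on states {q0, q1, q3, q4, q5} is acyclic, so L(D) is finite; the longest accepting path visits 4 useful states, giving maximum string length 3.
Counting accepting paths from q5 by length: 1 of length 1, 3 of length 2, 1 of length 3. Total 5.

5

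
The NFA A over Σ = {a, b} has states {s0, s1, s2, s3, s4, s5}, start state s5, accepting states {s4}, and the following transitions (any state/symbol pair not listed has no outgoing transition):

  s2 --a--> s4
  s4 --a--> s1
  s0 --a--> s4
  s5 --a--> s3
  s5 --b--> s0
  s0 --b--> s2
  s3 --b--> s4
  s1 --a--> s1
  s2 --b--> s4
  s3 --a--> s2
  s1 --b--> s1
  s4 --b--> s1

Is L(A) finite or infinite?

finite

The useful states (reachable from s5 and able to reach an accepting state) are {s0, s2, s3, s4, s5}.
Restricted to these states the transition graph has no cycle, so every accepting path has bounded length and L is finite.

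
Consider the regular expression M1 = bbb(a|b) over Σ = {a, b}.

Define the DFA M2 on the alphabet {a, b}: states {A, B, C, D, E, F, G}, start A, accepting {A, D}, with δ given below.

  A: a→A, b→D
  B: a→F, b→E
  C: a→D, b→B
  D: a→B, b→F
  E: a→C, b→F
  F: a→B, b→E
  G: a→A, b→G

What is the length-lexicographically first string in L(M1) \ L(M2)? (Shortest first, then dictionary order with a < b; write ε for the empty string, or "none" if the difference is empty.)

bbba

The string bbba is accepted by M1 but not by M2.
No shorter string lies in the difference, and bbba is the lexicographically first length-4 string in L(M1) \ L(M2).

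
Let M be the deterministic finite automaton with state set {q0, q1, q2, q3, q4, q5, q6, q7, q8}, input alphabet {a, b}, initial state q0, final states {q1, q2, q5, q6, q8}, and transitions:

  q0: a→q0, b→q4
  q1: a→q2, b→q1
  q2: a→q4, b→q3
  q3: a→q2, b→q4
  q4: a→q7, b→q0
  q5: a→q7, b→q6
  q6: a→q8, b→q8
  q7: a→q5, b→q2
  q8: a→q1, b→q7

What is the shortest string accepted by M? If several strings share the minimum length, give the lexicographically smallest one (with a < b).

A breadth-first search from q0 reaches an accepting state first via the path q0 → q4 → q7 → q5 on input baa.
No string of length < 3 is accepted (BFS exhausts all shorter strings without reaching an accepting state), and baa is the lexicographically least accepting string of length 3.

baa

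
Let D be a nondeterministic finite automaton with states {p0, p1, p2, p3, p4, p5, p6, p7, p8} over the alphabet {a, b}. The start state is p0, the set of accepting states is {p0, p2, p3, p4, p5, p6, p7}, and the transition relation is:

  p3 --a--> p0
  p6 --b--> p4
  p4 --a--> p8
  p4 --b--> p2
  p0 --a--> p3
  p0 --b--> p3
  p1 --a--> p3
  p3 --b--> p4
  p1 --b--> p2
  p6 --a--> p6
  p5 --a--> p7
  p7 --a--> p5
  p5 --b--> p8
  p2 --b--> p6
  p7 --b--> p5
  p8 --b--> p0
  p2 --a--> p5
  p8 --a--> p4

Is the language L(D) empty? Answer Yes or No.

The empty string ε is accepted: the run p0 ends in the accepting state p0.
Since at least one string is accepted, L(D) is not empty.

No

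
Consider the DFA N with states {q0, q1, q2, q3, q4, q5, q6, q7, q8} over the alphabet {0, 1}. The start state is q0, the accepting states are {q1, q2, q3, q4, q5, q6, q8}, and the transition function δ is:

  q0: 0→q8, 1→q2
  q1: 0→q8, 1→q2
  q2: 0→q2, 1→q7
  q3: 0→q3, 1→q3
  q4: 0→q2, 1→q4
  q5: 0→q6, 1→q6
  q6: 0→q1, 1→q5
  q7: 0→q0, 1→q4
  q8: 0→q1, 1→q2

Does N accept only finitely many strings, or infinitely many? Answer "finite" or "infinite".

State q8 is reachable from the start and can reach an accepting state, and it lies on the cycle q8 → q1 → q8.
Traversing that cycle any number of times yields accepted strings of unbounded length, so the language is infinite.

infinite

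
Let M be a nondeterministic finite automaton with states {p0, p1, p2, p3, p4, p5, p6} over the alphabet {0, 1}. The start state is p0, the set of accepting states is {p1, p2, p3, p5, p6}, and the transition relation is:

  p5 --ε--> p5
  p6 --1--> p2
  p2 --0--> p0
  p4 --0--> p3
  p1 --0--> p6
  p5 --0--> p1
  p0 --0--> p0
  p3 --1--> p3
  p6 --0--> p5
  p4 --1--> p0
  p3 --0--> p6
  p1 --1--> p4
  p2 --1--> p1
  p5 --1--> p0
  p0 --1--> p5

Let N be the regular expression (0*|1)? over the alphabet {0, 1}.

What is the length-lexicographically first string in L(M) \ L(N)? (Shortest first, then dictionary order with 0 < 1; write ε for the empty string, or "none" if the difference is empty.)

The string 01 is accepted by M but not by N.
No shorter string lies in the difference, and 01 is the lexicographically first length-2 string in L(M) \ L(N).

01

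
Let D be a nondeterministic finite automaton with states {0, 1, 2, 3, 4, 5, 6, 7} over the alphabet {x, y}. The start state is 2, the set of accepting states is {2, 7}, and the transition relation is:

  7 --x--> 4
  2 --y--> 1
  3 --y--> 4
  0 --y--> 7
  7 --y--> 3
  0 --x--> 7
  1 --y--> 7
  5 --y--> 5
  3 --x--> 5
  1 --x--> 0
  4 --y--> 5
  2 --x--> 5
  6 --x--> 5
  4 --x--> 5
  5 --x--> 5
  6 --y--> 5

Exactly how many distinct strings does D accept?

The useful subgraph on states {0, 1, 2, 7} is acyclic, so L(D) is finite; the longest accepting path visits 4 useful states, giving maximum string length 3.
Counting accepting paths from 2 by length: 1 of length 0, 1 of length 2, 2 of length 3. Total 4.

4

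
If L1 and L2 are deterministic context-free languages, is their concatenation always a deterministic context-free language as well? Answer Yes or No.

No

Take L₁ = {ε, c} (finite, hence regular and DCFL) and L₂ = {c aⁿbⁿ : n≥0} ∪ {cc aⁿb²ⁿ : n≥0} (a DCFL: the number of leading c's tells the DPDA whether to pop one stack symbol per b or per two b's). Then L₁L₂ ∩ cca⁺b* = {cc aⁿbⁿ : n≥1} ∪ {cc aⁿb²ⁿ : n≥1}. If L₁L₂ were a DCFL, so would be this intersection with a regular set, and a DPDA for it started from its configuration after reading cc would accept {aⁿbⁿ : n≥1} ∪ {aⁿb²ⁿ : n≥1}, which no deterministic PDA accepts (a DPDA for it would have a single run on aⁿb²ⁿ, accepting after the prefix aⁿbⁿ and accepting again after n more b's; an ordinary PDA that simulates it on a's and b's and, at any moment when it is accepting, may switch to reading only a fresh letter d while feeding each d to the simulation as a b, would accept aⁱbʲdᵏ (k≥1) exactly when both aⁱbʲ and aⁱbʲ⁺ᵏ are in the language, i.e. its language intersected with the regular set a*b*d⁺ would be exactly {aⁿbⁿdⁿ : n≥1} — impossible, since context-free languages are closed under intersection with regular sets and {aⁿbⁿdⁿ} is not context-free). Hence L₁L₂ is not a DCFL.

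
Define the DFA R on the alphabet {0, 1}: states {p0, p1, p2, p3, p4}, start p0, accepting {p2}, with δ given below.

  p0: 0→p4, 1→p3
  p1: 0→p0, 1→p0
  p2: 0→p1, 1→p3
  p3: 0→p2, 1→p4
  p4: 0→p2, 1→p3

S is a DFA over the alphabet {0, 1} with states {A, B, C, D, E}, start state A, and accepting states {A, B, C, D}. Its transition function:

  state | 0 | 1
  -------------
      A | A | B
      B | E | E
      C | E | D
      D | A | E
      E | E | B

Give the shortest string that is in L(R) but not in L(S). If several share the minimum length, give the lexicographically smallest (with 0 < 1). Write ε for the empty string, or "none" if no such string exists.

10

The string 10 is accepted by R but not by S.
No shorter string lies in the difference, and 10 is the lexicographically first length-2 string in L(R) \ L(S).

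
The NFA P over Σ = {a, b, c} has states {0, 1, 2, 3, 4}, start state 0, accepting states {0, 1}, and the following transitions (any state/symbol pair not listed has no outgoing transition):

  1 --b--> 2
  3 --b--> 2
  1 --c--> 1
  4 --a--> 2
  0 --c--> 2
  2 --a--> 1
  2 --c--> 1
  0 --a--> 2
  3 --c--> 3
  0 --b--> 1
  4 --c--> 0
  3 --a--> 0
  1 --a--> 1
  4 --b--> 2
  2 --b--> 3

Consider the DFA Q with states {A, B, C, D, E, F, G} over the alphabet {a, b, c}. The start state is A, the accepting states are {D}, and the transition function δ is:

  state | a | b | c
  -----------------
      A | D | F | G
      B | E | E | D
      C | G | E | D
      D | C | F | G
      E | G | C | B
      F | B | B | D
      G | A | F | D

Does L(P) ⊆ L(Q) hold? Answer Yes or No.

No

The empty string ε is in L(P) but not in L(Q).
So L(P) ⊄ L(Q).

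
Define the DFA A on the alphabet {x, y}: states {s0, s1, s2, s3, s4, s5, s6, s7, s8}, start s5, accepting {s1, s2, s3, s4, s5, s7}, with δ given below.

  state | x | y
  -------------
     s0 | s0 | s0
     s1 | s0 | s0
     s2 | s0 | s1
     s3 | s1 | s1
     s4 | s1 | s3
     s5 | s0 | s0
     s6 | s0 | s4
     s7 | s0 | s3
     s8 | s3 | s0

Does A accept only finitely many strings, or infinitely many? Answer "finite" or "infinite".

finite

The useful states (reachable from s5 and able to reach an accepting state) are {s5}.
Restricted to these states the transition graph has no cycle, so every accepting path has bounded length and L is finite.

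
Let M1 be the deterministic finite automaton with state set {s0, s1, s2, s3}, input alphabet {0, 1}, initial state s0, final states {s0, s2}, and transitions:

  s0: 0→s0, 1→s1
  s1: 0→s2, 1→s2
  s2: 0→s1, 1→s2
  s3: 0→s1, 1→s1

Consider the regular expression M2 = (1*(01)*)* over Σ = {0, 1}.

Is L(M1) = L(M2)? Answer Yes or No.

The string 0 is accepted by M1 but rejected by M2.
So L(M1) ≠ L(M2).

No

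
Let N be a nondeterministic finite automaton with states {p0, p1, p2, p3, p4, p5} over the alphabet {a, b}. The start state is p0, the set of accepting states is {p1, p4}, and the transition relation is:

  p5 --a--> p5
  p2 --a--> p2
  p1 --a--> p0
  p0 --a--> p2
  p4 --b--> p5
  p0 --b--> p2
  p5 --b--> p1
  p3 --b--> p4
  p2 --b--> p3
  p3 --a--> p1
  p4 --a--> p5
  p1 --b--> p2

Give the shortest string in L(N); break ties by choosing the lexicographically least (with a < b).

aba

A breadth-first search from p0 reaches an accepting state first via the path p0 → p2 → p3 → p1 on input aba.
No string of length < 3 is accepted (BFS exhausts all shorter strings without reaching an accepting state), and aba is the lexicographically least accepting string of length 3.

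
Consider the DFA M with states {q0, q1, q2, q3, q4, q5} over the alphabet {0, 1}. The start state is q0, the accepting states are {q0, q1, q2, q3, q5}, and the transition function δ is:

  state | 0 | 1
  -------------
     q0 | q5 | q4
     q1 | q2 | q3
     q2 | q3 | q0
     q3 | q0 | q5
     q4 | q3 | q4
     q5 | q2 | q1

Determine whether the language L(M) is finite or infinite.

infinite

State q0 is reachable from the start and can reach an accepting state, and it lies on the cycle q0 → q4 → q3 → q0.
Traversing that cycle any number of times yields accepted strings of unbounded length, so the language is infinite.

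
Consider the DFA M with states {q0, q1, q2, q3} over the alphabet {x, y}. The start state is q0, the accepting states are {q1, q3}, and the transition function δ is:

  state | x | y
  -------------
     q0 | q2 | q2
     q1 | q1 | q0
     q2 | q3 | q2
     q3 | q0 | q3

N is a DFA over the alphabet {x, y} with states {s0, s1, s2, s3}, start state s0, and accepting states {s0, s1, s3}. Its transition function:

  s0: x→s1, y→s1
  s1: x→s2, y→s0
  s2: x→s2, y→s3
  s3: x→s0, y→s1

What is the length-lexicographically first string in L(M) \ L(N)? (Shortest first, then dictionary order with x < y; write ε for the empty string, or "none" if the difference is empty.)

The string xx is accepted by M but not by N.
No shorter string lies in the difference, and xx is the lexicographically first length-2 string in L(M) \ L(N).

xx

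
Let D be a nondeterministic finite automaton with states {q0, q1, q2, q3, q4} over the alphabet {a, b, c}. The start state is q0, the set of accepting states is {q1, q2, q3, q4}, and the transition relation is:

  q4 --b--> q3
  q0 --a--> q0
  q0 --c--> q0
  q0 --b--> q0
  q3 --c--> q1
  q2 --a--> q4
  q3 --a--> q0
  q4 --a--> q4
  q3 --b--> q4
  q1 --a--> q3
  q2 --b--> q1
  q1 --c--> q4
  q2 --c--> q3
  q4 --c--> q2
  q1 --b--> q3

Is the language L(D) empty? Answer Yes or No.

The states reachable from the start state are {q0}.
None of the accepting states {q1, q2, q3, q4} is reachable, so no string is accepted and L(D) = ∅.

Yes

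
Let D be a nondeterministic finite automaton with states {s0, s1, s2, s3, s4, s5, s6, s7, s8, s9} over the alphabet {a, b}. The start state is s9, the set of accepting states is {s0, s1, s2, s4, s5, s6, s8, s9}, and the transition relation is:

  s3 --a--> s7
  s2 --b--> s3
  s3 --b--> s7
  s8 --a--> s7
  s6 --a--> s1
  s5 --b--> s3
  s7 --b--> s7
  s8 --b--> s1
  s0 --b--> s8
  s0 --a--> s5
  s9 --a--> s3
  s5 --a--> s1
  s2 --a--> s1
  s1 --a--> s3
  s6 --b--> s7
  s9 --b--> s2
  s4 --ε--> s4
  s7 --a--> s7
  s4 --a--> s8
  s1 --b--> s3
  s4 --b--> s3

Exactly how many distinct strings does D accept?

3

The useful subgraph on states {s1, s2, s9} is acyclic, so L(D) is finite; the longest accepting path visits 3 useful states, giving maximum string length 2.
Counting accepting paths from s9 by length: 1 of length 0, 1 of length 1, 1 of length 2. Total 3.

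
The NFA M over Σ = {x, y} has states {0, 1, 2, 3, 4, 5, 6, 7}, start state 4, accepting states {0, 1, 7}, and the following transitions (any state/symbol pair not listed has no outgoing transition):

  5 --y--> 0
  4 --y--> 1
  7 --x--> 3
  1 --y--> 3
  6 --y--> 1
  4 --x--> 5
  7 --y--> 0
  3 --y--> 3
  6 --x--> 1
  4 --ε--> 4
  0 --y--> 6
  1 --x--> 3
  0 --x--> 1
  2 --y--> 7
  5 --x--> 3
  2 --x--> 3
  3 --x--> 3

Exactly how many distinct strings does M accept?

The useful subgraph on states {0, 1, 4, 5, 6} is acyclic, so L(M) is finite; the longest accepting path visits 5 useful states, giving maximum string length 4.
Counting accepting paths from 4 by length: 1 of length 1, 1 of length 2, 1 of length 3, 2 of length 4. Total 5.

5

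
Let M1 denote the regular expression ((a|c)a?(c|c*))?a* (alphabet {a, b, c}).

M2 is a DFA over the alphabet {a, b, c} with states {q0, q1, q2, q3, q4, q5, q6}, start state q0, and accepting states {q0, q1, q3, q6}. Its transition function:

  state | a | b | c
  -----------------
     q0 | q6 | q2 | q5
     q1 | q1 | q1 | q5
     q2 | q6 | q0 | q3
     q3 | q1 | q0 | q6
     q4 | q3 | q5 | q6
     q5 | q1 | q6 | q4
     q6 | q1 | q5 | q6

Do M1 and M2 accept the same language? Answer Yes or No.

The string c is accepted by M1 but rejected by M2.
So L(M1) ≠ L(M2).

No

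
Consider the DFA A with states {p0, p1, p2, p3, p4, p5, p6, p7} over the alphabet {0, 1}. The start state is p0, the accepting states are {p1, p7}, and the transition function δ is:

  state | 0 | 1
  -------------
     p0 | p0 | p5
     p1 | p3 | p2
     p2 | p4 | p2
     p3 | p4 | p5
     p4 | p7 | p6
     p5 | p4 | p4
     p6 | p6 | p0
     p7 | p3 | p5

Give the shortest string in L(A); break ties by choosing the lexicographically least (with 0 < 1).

100

A breadth-first search from p0 reaches an accepting state first via the path p0 → p5 → p4 → p7 on input 100.
No string of length < 3 is accepted (BFS exhausts all shorter strings without reaching an accepting state), and 100 is the lexicographically least accepting string of length 3.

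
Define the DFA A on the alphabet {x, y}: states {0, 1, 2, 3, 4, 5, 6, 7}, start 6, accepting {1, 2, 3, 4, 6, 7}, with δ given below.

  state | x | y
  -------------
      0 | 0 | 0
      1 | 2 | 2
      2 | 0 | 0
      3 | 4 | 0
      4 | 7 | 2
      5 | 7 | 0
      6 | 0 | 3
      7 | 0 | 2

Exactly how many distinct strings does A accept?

The useful subgraph on states {2, 3, 4, 6, 7} is acyclic, so L(A) is finite; the longest accepting path visits 5 useful states, giving maximum string length 4.
Counting accepting paths from 6 by length: 1 of length 0, 1 of length 1, 1 of length 2, 2 of length 3, 1 of length 4. Total 6.

6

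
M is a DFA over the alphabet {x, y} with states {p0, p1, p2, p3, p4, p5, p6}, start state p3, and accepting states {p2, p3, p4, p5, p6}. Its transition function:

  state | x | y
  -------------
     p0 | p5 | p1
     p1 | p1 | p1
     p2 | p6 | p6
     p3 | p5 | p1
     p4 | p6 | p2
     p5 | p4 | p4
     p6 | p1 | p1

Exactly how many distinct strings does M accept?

12

The useful subgraph on states {p2, p3, p4, p5, p6} is acyclic, so L(M) is finite; the longest accepting path visits 5 useful states, giving maximum string length 4.
Counting accepting paths from p3 by length: 1 of length 0, 1 of length 1, 2 of length 2, 4 of length 3, 4 of length 4. Total 12.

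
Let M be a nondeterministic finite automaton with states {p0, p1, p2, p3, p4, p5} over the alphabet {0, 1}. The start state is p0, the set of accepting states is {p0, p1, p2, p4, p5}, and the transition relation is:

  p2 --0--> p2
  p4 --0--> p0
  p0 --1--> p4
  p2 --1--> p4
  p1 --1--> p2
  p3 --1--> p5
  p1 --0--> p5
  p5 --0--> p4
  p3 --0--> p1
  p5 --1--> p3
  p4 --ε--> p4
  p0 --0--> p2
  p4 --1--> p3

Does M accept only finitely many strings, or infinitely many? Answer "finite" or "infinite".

State p2 is reachable from the start and can reach an accepting state, and it lies on the cycle p2 → p2.
Traversing that cycle any number of times yields accepted strings of unbounded length, so the language is infinite.

infinite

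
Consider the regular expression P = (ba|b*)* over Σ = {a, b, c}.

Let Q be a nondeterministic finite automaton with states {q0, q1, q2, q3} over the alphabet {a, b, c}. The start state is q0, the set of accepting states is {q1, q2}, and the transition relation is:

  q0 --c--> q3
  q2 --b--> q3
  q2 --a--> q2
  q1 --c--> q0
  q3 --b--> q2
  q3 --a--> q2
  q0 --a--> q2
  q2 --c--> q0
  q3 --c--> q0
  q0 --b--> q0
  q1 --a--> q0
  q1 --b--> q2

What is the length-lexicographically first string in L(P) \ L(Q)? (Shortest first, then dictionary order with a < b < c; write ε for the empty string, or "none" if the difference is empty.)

ε

The empty string ε is accepted by P but not by Q.
Since ε is the unique shortest string, it is the required witness.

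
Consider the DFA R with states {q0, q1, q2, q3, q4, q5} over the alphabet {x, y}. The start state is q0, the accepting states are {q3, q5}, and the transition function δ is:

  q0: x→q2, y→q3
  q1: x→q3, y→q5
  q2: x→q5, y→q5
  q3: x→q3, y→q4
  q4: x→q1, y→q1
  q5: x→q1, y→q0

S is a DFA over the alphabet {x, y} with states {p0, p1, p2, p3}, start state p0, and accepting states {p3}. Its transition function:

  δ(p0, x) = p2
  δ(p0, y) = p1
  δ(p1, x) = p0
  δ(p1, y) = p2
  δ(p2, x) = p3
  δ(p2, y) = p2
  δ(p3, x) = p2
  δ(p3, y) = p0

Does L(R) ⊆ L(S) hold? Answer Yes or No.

No

The string y is in L(R) but not in L(S).
So L(R) ⊄ L(S).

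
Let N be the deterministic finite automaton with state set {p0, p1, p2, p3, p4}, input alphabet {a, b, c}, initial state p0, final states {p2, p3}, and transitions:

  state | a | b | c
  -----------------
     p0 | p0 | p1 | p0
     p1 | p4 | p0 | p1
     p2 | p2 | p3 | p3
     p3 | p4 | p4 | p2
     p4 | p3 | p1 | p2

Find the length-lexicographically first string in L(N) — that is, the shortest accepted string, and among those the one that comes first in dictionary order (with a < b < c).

baa

A breadth-first search from p0 reaches an accepting state first via the path p0 → p1 → p4 → p3 on input baa.
No string of length < 3 is accepted (BFS exhausts all shorter strings without reaching an accepting state), and baa is the lexicographically least accepting string of length 3.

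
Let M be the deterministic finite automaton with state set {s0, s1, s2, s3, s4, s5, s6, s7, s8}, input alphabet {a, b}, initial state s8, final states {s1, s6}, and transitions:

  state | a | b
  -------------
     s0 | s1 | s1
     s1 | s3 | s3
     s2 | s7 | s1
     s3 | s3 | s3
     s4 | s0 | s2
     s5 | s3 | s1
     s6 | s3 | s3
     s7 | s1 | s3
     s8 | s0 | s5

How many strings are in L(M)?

3

The useful subgraph on states {s0, s1, s5, s8} is acyclic, so L(M) is finite; the longest accepting path visits 3 useful states, giving maximum string length 2.
Counting accepting paths from s8 by length: 3 of length 2. Total 3.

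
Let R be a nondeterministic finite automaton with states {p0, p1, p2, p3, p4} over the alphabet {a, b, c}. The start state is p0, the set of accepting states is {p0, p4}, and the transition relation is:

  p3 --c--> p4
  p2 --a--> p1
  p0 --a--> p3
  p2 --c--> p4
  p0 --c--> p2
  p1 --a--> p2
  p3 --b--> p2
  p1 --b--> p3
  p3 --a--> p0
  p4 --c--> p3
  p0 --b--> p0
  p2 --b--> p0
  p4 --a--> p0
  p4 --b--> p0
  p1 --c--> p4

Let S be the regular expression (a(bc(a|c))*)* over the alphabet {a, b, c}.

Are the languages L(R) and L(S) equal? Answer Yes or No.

The string b is accepted by R but rejected by S.
So L(R) ≠ L(S).

No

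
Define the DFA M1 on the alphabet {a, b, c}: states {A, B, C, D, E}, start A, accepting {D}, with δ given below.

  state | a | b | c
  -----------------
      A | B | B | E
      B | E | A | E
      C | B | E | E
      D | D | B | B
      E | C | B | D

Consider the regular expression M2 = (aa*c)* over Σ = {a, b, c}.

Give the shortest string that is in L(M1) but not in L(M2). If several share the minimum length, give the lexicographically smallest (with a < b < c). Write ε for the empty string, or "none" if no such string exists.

The string cc is accepted by M1 but not by M2.
No shorter string lies in the difference, and cc is the lexicographically first length-2 string in L(M1) \ L(M2).

cc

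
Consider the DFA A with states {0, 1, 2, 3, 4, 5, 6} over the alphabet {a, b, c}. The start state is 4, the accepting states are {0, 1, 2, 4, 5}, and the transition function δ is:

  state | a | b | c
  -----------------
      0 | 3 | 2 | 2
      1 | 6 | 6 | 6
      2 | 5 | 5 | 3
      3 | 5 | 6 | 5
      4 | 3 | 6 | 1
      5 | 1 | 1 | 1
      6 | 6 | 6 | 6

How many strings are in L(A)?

The useful subgraph on states {1, 3, 4, 5} is acyclic, so L(A) is finite; the longest accepting path visits 4 useful states, giving maximum string length 3.
Counting accepting paths from 4 by length: 1 of length 0, 1 of length 1, 2 of length 2, 6 of length 3. Total 10.

10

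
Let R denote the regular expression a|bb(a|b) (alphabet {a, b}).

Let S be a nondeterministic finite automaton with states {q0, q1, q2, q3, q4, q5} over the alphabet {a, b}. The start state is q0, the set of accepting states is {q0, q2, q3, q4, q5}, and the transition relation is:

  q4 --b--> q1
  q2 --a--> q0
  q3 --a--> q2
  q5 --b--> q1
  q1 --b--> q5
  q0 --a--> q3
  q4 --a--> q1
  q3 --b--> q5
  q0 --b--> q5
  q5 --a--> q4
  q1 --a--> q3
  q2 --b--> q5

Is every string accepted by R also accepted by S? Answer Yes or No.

Converting the expression R to a DFA (subset construction, then merging equivalent states) gives the minimal DFA with states {r0, r1, r2, r3, r4}, start state r0, accepting states {r1} and transitions r0: a→r1, b→r2; r1: a→r3, b→r3; r2: a→r3, b→r4; r3: a→r3, b→r3; r4: a→r1, b→r1.
Exploring the product automaton R × S from the start pair (r0, q0), following both machines on each input symbol, reaches 11 state pairs: (r0, q0), (r1, q3), (r2, q5), (r3, q2), (r3, q5), (r3, q4), (r4, q1), (r3, q0), (r3, q1), (r1, q5), (r3, q3).
R accepts in {r1} and S accepts in {q0, q2, q3, q4, q5}. The reachable pairs whose R-component is accepting are (r1, q3), (r1, q5); in each of them the S-component is accepting too, so the product for L(R) \ L(S) (R-component accepting, S-component rejecting) has no reachable accepting pair and the difference is empty.
Hence every string in L(R) is also in L(S).

Yes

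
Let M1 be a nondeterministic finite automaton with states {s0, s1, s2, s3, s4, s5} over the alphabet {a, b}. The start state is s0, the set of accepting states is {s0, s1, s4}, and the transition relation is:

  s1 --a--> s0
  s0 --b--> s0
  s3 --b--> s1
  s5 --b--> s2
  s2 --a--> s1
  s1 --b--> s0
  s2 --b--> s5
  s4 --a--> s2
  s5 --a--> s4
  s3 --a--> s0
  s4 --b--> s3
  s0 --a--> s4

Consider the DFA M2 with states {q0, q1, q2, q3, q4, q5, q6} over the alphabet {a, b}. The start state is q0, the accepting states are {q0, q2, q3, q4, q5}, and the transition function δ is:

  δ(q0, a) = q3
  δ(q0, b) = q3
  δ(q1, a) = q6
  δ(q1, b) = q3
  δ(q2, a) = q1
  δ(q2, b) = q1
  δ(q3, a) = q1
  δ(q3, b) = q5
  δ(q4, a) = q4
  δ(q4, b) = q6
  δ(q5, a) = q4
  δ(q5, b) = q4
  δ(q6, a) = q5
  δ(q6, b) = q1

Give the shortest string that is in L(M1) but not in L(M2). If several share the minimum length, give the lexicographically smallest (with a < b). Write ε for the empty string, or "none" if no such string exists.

ba

The string ba is accepted by M1 but not by M2.
No shorter string lies in the difference, and ba is the lexicographically first length-2 string in L(M1) \ L(M2).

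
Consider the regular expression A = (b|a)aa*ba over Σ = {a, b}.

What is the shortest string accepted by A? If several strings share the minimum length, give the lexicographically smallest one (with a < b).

aaba

By inspection of the expression, no string of length less than 4 matches, and aaba is the lexicographically first match of length 4.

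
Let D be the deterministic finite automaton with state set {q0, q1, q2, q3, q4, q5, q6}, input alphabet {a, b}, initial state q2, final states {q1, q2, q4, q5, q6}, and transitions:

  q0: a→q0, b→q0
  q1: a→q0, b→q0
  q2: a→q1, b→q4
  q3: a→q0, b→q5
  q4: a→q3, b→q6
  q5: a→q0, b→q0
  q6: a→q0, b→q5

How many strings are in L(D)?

The useful subgraph on states {q1, q2, q3, q4, q5, q6} is acyclic, so L(D) is finite; the longest accepting path visits 4 useful states, giving maximum string length 3.
Counting accepting paths from q2 by length: 1 of length 0, 2 of length 1, 1 of length 2, 2 of length 3. Total 6.

6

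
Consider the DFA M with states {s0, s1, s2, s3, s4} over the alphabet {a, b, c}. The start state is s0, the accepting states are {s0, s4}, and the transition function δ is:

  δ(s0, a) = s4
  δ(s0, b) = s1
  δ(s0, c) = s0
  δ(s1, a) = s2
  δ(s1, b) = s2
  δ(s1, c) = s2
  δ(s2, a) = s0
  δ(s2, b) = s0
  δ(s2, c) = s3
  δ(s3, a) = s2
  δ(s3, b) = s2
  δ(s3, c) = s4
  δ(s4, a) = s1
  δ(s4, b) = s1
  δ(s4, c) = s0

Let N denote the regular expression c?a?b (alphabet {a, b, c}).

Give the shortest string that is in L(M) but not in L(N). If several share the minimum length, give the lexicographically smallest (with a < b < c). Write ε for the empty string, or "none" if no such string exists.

ε

The empty string ε is accepted by M but not by N.
Since ε is the unique shortest string, it is the required witness.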